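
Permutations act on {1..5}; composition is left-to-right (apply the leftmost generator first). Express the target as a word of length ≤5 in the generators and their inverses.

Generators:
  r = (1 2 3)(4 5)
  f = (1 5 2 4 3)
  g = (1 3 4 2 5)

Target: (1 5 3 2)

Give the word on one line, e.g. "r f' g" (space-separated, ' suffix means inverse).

  after r': (1 3 2)(4 5)
  after f: (2 5 3 4)
  after r': (1 3 5 2 4)
  after r': (1 2 5)(3 4)
  after f': (1 5 3 2)

r' f r' r' f'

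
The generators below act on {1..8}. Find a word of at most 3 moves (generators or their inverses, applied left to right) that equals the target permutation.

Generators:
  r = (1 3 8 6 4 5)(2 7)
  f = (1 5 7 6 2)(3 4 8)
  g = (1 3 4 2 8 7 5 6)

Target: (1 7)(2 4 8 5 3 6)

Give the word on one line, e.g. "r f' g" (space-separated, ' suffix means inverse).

  after f': (1 2 6 7 5)(3 8 4)
  after r: (1 7)(2 4 8 5 3 6)

f' r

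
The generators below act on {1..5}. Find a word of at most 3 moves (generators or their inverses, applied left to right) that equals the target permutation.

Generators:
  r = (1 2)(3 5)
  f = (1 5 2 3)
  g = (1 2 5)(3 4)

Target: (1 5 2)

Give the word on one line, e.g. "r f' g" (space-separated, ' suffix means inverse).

  after g: (1 2 5)(3 4)
  after g: (1 5 2)

g g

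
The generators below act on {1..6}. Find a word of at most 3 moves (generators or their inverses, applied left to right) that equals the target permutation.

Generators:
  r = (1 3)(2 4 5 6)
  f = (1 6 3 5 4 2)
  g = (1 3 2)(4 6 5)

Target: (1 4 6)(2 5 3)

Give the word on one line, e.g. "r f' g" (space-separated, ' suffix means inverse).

f g f

  after f: (1 6 3 5 4 2)
  after g: (1 5 6 2 3 4)
  after f: (1 4 6)(2 5 3)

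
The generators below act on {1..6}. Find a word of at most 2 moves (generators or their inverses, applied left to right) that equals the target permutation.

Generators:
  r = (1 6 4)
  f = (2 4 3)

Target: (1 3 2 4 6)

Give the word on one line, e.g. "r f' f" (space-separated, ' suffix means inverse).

r' f

  after r': (1 4 6)
  after f: (1 3 2 4 6)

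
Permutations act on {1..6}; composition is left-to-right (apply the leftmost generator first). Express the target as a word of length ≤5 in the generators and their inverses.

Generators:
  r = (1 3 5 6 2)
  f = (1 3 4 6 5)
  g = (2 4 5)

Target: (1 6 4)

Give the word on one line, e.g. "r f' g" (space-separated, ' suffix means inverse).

  after g': (2 5 4)
  after f': (1 5 3)(2 6 4)
  after r: (1 6 4)

g' f' r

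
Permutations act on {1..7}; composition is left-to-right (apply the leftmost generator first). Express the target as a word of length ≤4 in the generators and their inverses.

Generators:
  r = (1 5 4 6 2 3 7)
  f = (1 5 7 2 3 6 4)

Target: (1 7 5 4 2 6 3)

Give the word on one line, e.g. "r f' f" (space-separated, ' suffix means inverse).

  after r: (1 5 4 6 2 3 7)
  after f': (3 5 6 7 4)
  after r': (1 7 5 4 2 6 3)

r f' r'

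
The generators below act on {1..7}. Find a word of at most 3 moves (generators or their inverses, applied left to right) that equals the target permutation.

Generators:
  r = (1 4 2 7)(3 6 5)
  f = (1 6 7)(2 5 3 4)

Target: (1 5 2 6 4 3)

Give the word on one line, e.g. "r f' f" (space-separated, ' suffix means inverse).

  after r: (1 4 2 7)(3 6 5)
  after f: (1 2)(3 7 6)(4 5)
  after f: (1 5 2 6 4 3)

r f f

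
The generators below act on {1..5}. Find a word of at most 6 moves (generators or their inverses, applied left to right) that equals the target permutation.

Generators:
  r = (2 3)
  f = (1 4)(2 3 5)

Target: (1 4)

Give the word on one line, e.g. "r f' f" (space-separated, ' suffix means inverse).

  after f: (1 4)(2 3 5)
  after f: (2 5 3)
  after r: (2 5)
  after r: (2 5 3)
  after f: (1 4)

f f r r f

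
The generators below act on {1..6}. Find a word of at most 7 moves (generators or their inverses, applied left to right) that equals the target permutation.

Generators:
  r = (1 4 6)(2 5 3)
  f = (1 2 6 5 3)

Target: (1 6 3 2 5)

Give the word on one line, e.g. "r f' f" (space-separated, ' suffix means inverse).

r f' f' r' r'

  after r: (1 4 6)(2 5 3)
  after f': (1 4 2 6 3)
  after f': (1 4)(5 6)
  after r': (2 3 5 4 6)
  after r': (1 6 3 2 5)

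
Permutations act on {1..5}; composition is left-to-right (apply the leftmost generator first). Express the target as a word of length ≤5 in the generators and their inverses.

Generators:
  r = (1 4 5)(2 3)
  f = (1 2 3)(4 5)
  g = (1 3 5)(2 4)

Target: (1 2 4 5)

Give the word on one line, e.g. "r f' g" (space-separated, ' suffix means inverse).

f r' f' r' f'

  after f: (1 2 3)(4 5)
  after r': (1 3 5)
  after f': (1 2)(3 4 5)
  after r': (1 3)(2 5)
  after f': (1 2 4 5)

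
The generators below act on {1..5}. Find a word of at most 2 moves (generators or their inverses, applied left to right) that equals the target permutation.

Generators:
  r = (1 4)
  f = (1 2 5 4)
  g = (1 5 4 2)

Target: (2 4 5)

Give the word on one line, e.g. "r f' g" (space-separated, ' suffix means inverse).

f' r'

  after f': (1 4 5 2)
  after r': (2 4 5)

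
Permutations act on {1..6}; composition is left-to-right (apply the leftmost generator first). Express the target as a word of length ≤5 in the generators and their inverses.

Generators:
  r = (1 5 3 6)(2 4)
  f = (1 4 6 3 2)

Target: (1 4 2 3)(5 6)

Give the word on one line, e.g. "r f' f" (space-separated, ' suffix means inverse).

  after r: (1 5 3 6)(2 4)
  after f: (1 5 2 6 4)
  after r': (2 3 5 4 6)
  after f': (1 2 6 3 5)
  after r': (1 4 2 3)(5 6)

r f r' f' r'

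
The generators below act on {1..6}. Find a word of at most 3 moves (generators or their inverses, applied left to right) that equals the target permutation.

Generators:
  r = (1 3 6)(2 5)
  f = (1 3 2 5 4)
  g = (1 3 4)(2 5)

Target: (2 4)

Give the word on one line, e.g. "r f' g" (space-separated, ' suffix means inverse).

f' g

  after f': (1 4 5 2 3)
  after g: (2 4)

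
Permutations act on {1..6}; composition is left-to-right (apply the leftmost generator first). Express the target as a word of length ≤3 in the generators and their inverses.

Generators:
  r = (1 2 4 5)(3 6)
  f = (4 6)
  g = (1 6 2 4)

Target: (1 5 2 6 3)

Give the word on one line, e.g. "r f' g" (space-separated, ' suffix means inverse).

  after r': (1 5 4 2)(3 6)
  after g': (1 5 2 4 6 3)
  after f': (1 5 2 6 3)

r' g' f'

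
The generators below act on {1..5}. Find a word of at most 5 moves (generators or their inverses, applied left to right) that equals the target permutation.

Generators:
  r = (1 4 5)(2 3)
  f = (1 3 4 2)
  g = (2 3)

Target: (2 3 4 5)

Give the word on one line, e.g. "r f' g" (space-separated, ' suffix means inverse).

  after f: (1 3 4 2)
  after r: (1 2 4 3 5)
  after f': (1 4)(2 3 5)
  after r: (1 5 3)
  after r: (2 3 4 5)

f r f' r r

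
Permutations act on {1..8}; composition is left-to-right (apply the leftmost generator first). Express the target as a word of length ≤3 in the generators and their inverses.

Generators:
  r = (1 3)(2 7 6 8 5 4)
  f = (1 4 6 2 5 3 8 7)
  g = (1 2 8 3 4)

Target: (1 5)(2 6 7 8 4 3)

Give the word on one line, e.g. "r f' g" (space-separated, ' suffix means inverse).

r g' r

  after r: (1 3)(2 7 6 8 5 4)
  after g': (1 8 5 3 4)(2 7 6)
  after r: (1 5)(2 6 7 8 4 3)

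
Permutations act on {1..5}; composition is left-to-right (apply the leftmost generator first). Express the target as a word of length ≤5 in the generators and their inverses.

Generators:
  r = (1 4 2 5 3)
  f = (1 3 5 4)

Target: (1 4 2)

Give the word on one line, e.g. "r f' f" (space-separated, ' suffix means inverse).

f f r r r

  after f: (1 3 5 4)
  after f: (1 5)(3 4)
  after r: (1 3 2 5 4)
  after r: (2 3 5)
  after r: (1 4 2)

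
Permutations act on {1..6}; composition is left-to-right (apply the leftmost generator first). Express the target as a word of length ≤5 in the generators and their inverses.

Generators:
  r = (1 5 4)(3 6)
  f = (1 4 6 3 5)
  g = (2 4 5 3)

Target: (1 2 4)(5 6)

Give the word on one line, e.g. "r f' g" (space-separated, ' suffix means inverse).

  after g: (2 4 5 3)
  after r': (1 4)(2 5 6 3)
  after g': (1 2 4)(5 6)

g r' g'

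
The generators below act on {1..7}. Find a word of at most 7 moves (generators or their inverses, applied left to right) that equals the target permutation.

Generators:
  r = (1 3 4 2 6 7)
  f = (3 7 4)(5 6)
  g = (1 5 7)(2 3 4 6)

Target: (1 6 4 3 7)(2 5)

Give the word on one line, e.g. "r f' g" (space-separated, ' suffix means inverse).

  after r: (1 3 4 2 6 7)
  after f': (1 4 2 5 6 3 7)
  after g': (1 3 5 4 6 2)
  after g': (1 2 7 5 3)
  after g': (1 6 4 3 7)(2 5)

r f' g' g' g'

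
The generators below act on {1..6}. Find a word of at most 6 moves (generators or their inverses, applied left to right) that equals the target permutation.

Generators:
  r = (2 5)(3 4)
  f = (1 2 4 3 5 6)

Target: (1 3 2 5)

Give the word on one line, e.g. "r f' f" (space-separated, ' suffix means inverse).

  after f': (1 6 5 3 4 2)
  after r: (1 6 2)(4 5)
  after f': (1 5 2 6)(3 4)
  after f': (1 3 2 5)

f' r f' f'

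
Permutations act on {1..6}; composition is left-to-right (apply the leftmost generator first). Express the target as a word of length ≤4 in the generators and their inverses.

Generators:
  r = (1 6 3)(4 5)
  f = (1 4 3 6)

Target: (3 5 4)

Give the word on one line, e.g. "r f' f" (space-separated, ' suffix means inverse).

f f f r'

  after f: (1 4 3 6)
  after f: (1 3)(4 6)
  after f: (1 6 3 4)
  after r': (3 5 4)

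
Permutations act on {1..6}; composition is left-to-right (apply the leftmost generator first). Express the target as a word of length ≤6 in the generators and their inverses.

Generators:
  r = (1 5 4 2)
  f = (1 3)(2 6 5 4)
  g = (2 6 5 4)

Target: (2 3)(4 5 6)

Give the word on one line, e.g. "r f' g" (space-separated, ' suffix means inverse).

  after g: (2 6 5 4)
  after f': (1 3)
  after r: (1 3 5 4 2)
  after g: (1 3 4 6 5 2)
  after f: (2 3)(4 5 6)

g f' r g f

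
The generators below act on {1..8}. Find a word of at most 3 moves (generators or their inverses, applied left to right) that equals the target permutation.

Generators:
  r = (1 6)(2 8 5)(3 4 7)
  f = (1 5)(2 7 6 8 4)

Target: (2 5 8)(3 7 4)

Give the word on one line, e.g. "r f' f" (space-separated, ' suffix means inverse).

  after r: (1 6)(2 8 5)(3 4 7)
  after r: (2 5 8)(3 7 4)

r r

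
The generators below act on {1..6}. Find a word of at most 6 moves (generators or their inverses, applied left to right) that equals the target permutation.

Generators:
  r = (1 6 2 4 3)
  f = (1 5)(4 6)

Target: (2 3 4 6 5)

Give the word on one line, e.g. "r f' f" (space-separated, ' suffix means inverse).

  after f: (1 5)(4 6)
  after r: (1 5 6 3)(2 4)
  after r: (1 5 2 3 6)
  after f': (2 3 4 6 5)

f r r f'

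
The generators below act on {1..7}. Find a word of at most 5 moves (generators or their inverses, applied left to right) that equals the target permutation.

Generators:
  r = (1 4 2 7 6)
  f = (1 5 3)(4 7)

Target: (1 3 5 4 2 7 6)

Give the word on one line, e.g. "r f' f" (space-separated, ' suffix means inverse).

f f r

  after f: (1 5 3)(4 7)
  after f: (1 3 5)
  after r: (1 3 5 4 2 7 6)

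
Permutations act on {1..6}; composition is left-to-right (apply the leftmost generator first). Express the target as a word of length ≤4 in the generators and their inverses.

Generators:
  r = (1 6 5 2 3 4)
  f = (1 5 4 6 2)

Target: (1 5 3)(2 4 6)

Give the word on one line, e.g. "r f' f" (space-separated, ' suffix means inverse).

  after r: (1 6 5 2 3 4)
  after r: (1 5 3)(2 4 6)

r r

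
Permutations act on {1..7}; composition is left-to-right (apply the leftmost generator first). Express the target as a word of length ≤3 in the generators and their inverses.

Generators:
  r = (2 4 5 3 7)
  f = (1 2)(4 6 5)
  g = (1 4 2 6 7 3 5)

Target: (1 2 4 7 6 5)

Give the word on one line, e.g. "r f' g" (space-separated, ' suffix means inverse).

  after f: (1 2)(4 6 5)
  after r: (1 4 6 3 7 2)
  after g: (1 2 4 7 6 5)

f r g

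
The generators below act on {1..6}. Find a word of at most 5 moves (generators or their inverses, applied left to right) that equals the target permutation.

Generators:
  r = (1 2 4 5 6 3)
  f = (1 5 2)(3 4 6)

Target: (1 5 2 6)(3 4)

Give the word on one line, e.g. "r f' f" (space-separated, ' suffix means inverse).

r f r f'

  after r: (1 2 4 5 6 3)
  after f: (2 6 4)(3 5)
  after r: (1 2 3 6 5)
  after f': (1 5 2 6)(3 4)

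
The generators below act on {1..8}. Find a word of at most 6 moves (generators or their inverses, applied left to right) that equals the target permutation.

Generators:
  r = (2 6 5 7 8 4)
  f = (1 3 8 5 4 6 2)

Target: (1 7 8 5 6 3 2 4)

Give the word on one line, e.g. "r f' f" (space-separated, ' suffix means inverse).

  after f': (1 2 6 4 5 8 3)
  after f': (1 6 5 3 2 4 8)
  after f': (1 4 3 6 8 2 5)
  after f': (1 5 2 8 6 3 4)
  after r: (1 7 8 5 6 3 2 4)

f' f' f' f' r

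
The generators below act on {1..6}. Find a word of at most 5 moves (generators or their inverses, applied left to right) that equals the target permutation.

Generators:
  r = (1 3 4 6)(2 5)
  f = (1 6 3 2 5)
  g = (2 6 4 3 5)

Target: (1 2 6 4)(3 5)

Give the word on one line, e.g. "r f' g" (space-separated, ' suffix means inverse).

  after g': (2 5 3 4 6)
  after f: (1 6 5 2)(3 4)
  after g': (1 2)(3 6)
  after r: (1 5 2 3)(4 6)
  after f': (1 2 6 4)(3 5)

g' f g' r f'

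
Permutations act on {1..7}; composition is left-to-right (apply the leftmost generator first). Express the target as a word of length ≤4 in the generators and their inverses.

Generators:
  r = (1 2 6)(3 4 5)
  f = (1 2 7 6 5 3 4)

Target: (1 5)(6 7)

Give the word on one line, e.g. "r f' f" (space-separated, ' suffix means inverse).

  after f': (1 4 3 5 6 7 2)
  after r: (1 5)(6 7)

f' r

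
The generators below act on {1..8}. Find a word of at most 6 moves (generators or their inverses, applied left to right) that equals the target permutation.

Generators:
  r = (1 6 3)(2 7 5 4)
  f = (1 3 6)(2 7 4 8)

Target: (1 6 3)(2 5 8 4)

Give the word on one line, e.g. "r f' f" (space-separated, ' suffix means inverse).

  after r': (1 3 6)(2 4 5 7)
  after f: (1 6 3)(2 8)(4 5)
  after f: (4 5 8 7)
  after r': (1 3 6)(2 4 7 5 8)
  after r': (1 6 3)(2 5 8 4)

r' f f r' r'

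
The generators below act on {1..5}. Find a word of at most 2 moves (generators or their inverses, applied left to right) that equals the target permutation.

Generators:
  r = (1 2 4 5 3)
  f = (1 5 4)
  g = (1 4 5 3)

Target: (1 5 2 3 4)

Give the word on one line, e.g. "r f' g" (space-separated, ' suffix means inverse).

  after r': (1 3 5 4 2)
  after r': (1 5 2 3 4)

r' r'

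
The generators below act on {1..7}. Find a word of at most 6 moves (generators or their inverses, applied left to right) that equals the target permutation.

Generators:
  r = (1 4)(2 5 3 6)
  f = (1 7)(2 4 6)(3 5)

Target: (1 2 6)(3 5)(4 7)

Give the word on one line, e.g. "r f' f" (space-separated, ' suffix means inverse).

r' r' r' f r

  after r': (1 4)(2 6 3 5)
  after r': (2 3)(5 6)
  after r': (1 4)(2 5 3 6)
  after f: (1 6 4 7)(2 3)
  after r: (1 2 6)(3 5)(4 7)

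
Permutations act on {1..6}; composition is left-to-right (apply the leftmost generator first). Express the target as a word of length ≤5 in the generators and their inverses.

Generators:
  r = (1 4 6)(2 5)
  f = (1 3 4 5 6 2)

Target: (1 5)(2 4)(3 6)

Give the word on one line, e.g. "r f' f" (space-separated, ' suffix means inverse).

  after f': (1 2 6 5 4 3)
  after f': (1 6 4)(2 5 3)
  after f': (1 5)(2 4)(3 6)

f' f' f'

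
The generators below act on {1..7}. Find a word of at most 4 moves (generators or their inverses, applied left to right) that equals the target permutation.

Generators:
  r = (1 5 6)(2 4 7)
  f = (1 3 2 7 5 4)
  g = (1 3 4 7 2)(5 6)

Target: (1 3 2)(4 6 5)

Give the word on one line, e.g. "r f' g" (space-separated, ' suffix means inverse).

f' g'

  after f': (1 4 5 7 2 3)
  after g': (1 3 2)(4 6 5)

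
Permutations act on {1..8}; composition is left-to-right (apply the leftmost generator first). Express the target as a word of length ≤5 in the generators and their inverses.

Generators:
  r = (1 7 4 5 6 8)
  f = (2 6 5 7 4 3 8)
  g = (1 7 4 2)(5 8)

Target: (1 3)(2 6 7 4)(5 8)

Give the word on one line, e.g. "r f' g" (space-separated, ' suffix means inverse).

f r f f

  after f: (2 6 5 7 4 3 8)
  after r: (1 7 5 4 3)(2 8)
  after f: (1 4 8 6 5 3)
  after f: (1 3)(2 6 7 4)(5 8)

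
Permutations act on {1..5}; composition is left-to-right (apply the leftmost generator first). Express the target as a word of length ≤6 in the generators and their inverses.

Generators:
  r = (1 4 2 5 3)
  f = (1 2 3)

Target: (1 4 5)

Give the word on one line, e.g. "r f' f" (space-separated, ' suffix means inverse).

  after f: (1 2 3)
  after f: (1 3 2)
  after r': (1 5 2 3 4)
  after r': (1 2 5 4 3)
  after r': (1 4 5)

f f r' r' r'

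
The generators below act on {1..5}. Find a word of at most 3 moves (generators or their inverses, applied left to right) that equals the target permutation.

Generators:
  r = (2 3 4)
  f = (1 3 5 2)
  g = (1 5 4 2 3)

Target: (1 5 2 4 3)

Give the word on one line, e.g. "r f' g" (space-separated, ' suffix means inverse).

  after g: (1 5 4 2 3)
  after r: (1 5 2 4 3)

g r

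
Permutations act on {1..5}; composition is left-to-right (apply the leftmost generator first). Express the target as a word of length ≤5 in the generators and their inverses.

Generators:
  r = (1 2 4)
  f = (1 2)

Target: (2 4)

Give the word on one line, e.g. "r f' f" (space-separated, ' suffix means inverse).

f r r f f

  after f: (1 2)
  after r: (1 4)
  after r: (2 4)
  after f: (1 2 4)
  after f: (2 4)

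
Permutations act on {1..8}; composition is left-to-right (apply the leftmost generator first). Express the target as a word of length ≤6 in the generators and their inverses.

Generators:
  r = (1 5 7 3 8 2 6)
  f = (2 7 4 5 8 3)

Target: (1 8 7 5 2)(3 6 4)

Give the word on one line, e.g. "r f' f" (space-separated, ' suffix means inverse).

f r r f' r'

  after f: (2 7 4 5 8 3)
  after r: (1 5 2 3 6)(4 7)
  after r: (1 7 4 3)(2 8)(5 6)
  after f': (1 2 5 6 4 8 3)
  after r': (1 8 7 5 2)(3 6 4)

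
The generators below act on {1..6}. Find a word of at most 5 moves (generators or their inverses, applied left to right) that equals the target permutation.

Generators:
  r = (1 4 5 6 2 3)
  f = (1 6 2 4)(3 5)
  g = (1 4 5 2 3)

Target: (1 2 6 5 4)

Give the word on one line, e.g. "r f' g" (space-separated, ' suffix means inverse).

  after r': (1 3 2 6 5 4)
  after g': (1 2 6 4 3 5)
  after g': (1 5 3 4 2 6)
  after f: (1 3)
  after r': (1 2 6 5 4)

r' g' g' f r'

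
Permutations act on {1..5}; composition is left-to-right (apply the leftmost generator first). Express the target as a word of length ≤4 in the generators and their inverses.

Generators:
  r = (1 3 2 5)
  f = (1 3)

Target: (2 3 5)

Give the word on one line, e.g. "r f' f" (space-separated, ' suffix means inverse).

  after f: (1 3)
  after r': (2 3 5)

f r'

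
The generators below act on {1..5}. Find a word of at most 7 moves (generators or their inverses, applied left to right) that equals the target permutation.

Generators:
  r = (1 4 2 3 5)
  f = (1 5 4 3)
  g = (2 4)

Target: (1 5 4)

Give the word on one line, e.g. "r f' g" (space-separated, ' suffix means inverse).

  after r': (1 5 3 2 4)
  after f': (2 5 4 3)
  after g: (2 5)(3 4)
  after f: (1 5 2 4)
  after g': (1 5 4)

r' f' g f g'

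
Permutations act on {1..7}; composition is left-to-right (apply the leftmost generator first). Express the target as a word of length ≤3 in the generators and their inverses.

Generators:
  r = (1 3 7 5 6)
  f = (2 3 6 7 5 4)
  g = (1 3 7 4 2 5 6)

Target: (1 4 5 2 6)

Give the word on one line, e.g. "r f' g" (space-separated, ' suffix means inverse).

g f' f'

  after g: (1 3 7 4 2 5 6)
  after f': (1 2 7 5 3 6)
  after f': (1 4 5 2 6)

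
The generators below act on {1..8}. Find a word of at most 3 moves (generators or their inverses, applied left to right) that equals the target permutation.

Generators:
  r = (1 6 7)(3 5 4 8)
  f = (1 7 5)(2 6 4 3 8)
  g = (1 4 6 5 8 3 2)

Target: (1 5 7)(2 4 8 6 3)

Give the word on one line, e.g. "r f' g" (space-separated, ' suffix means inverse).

f f

  after f: (1 7 5)(2 6 4 3 8)
  after f: (1 5 7)(2 4 8 6 3)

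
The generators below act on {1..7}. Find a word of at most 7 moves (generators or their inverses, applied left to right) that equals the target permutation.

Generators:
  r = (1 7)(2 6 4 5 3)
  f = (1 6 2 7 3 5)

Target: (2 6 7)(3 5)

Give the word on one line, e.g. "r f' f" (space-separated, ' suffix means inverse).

r f' r' r' f

  after r: (1 7)(2 6 4 5 3)
  after f': (1 2)(3 6 4)(5 7)
  after r': (1 3 2 7 4 5)
  after r': (1 5 7 6 2)
  after f: (2 6 7)(3 5)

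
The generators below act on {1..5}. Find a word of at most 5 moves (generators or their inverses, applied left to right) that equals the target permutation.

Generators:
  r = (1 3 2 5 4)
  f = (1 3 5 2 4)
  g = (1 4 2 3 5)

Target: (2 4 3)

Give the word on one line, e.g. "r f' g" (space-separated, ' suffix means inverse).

  after g: (1 4 2 3 5)
  after g: (1 2 5 4 3)
  after g: (1 3 4 5 2)
  after f': (2 4 3)

g g g f'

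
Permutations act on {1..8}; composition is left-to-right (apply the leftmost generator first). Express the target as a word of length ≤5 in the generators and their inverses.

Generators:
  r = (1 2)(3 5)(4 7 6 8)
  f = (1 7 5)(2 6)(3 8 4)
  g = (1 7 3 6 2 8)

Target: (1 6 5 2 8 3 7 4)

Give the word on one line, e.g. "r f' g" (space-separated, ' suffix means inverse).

f' r f g' f'

  after f': (1 5 7)(2 6)(3 4 8)
  after r: (1 3 7 2 8 5 6)
  after f: (1 8)(2 4 3 5)(6 7)
  after g': (1 2 4 7 3 5 6)
  after f': (1 6 5 2 8 3 7 4)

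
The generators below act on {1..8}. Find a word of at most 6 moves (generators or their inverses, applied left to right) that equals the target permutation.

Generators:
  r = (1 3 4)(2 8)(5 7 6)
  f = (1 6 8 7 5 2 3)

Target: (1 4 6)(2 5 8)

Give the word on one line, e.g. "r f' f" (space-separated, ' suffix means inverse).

f' r' r' f

  after f': (1 3 2 5 7 8 6)
  after r': (2 6 4 3 8 7)
  after r': (1 4)(2 7 8 5 6 3)
  after f: (1 4 6)(2 5 8)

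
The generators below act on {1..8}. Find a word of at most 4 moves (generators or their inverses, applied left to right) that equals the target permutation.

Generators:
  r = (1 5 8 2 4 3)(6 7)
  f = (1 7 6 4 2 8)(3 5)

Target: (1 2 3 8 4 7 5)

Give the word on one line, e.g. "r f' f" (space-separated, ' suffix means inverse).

  after f': (1 8 2 4 6 7)(3 5)
  after r: (1 2 3 8 4 7 5)

f' r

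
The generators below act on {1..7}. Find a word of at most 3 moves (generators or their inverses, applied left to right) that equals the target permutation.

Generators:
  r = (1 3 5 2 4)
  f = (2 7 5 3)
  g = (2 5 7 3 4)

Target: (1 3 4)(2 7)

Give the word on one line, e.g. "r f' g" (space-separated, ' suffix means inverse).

  after f: (2 7 5 3)
  after r: (1 3 4)(2 7)

f r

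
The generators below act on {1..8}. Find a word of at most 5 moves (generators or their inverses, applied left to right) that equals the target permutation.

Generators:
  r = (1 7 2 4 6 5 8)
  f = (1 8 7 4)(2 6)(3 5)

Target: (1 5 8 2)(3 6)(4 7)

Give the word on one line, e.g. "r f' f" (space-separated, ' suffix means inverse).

r f' r'

  after r: (1 7 2 4 6 5 8)
  after f': (1 8 4 2 7 6 3 5)
  after r': (1 5 8 2)(3 6)(4 7)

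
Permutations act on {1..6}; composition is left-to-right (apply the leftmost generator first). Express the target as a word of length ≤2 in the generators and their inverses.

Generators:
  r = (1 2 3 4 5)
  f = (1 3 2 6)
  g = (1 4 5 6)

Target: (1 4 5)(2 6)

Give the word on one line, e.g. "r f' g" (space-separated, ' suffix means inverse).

  after f: (1 3 2 6)
  after r: (1 4 5)(2 6)

f r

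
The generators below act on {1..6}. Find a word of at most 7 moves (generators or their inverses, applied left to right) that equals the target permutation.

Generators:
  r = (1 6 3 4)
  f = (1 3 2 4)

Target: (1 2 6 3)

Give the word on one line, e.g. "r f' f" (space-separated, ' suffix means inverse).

r' r' f r r

  after r': (1 4 3 6)
  after r': (1 3)(4 6)
  after f: (1 2 4 6)
  after r: (1 2)(3 4)
  after r: (1 2 6 3)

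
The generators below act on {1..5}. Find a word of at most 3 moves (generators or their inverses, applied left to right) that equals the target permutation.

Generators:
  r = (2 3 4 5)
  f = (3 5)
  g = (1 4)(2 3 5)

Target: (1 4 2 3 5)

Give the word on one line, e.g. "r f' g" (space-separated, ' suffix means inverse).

r' g'

  after r': (2 5 4 3)
  after g': (1 4 2 3 5)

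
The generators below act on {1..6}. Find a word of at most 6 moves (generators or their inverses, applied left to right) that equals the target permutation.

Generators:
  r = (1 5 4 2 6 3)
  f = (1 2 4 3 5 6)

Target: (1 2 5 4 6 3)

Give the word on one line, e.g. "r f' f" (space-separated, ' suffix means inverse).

f r' f r f

  after f: (1 2 4 3 5 6)
  after r': (1 4 6 3)(2 5)
  after f: (1 3 2 6 5 4)
  after r: (2 3 6 4 5)
  after f: (1 2 5 4 6 3)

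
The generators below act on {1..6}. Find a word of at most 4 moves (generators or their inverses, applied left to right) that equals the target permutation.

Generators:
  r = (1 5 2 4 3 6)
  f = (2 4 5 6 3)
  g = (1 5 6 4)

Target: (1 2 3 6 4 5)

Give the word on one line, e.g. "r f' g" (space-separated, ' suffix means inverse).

r' f f

  after r': (1 6 3 4 2 5)
  after f: (1 3 5)(2 6)
  after f: (1 2 3 6 4 5)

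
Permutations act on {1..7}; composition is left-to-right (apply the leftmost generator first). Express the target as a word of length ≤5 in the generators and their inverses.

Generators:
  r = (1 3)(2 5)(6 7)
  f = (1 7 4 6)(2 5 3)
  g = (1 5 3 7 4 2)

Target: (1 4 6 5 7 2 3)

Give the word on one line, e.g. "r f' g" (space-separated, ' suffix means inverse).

f r r g

  after f: (1 7 4 6)(2 5 3)
  after r: (1 6 3 5)(4 7)
  after r: (1 7 4 6)(2 5 3)
  after g: (1 4 6 5 7 2 3)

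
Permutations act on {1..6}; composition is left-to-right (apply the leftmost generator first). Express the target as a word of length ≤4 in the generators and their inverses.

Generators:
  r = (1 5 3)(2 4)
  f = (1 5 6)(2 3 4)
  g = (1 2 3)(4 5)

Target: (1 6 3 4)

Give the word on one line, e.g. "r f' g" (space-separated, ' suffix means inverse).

f' r

  after f': (1 6 5)(2 4 3)
  after r: (1 6 3 4)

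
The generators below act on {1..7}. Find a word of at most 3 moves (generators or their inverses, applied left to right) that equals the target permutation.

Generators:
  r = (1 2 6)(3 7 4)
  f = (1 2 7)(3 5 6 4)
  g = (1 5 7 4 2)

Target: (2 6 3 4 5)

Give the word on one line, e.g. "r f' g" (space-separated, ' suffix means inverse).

r' g' r

  after r': (1 6 2)(3 4 7)
  after g': (1 6 4 5)(3 7)
  after r: (2 6 3 4 5)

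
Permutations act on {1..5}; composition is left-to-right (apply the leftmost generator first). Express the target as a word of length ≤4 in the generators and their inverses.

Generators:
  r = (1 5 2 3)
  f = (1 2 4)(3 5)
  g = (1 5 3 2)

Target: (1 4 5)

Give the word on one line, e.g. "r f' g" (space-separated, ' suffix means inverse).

r f r' f

  after r: (1 5 2 3)
  after f: (1 3 2 5 4)
  after r': (1 2)(3 5 4)
  after f: (1 4 5)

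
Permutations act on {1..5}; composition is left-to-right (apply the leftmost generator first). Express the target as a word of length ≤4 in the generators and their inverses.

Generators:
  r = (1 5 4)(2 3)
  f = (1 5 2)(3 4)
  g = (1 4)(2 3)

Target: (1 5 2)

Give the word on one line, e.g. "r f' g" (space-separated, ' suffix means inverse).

f' f'

  after f': (1 2 5)(3 4)
  after f': (1 5 2)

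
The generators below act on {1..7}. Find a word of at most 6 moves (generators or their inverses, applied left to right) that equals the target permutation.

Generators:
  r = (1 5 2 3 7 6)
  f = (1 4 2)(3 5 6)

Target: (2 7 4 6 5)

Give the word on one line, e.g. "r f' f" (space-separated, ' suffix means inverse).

r' f r' f

  after r': (1 6 7 3 2 5)
  after f: (1 3)(2 6 7 5 4)
  after r': (1 2 7)(3 6)(4 5)
  after f: (2 7 4 6 5)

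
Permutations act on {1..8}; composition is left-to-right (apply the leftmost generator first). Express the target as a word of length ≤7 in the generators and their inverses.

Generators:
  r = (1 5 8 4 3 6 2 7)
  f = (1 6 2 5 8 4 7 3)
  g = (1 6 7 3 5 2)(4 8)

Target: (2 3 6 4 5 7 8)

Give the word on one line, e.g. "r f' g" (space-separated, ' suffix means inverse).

r r f' g' f

  after r: (1 5 8 4 3 6 2 7)
  after r: (1 8 3 2)(4 6 7 5)
  after f': (1 5 8 7 2 3 6 4)
  after g': (1 3)(2 7 5 4)(6 8)
  after f: (2 3 6 4 5 7 8)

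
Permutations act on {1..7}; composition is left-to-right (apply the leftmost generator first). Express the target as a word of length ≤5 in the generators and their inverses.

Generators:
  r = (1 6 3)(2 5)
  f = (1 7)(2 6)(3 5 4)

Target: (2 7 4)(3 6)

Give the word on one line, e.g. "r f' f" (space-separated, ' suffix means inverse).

f r' f'

  after f: (1 7)(2 6)(3 5 4)
  after r': (1 7 3 2)(4 6 5)
  after f': (2 7 4)(3 6)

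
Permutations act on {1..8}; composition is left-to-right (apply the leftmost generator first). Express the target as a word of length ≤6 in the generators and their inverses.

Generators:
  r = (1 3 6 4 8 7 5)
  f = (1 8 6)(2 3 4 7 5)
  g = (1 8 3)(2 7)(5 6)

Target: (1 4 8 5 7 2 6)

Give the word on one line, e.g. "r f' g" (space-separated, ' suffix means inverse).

f' g' f f f

  after f': (1 6 8)(2 5 7 4 3)
  after g': (1 5 2 6)(3 7 4 8)
  after f: (1 2)(3 5)(4 6 8)
  after f: (1 3 2 8 7 5 4)
  after f: (1 4 8 5 7 2 6)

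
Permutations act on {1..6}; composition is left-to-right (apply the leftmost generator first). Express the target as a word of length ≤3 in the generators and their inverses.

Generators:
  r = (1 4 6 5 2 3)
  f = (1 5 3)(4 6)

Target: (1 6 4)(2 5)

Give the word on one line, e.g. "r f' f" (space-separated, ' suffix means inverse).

f' f' r'

  after f': (1 3 5)(4 6)
  after f': (1 5 3)
  after r': (1 6 4)(2 5)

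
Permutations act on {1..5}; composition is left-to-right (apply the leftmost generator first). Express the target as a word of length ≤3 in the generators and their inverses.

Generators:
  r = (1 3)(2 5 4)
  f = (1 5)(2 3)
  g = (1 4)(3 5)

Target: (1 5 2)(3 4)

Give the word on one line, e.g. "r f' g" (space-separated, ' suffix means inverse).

  after r': (1 3)(2 4 5)
  after g': (1 5 2)(3 4)

r' g'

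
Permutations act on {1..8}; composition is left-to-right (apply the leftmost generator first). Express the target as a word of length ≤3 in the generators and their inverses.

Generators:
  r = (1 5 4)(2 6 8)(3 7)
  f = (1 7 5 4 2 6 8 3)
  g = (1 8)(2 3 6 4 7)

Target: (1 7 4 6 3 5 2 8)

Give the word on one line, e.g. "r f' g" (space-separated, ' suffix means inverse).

r g' f'

  after r: (1 5 4)(2 6 8)(3 7)
  after g': (1 5 6)(2 3 4 8 7)
  after f': (1 7 4 6 3 5 2 8)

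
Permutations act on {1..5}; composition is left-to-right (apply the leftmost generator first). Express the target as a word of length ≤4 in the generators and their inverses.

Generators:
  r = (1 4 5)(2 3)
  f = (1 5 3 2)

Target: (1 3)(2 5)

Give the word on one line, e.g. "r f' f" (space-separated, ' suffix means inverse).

f' f'

  after f': (1 2 3 5)
  after f': (1 3)(2 5)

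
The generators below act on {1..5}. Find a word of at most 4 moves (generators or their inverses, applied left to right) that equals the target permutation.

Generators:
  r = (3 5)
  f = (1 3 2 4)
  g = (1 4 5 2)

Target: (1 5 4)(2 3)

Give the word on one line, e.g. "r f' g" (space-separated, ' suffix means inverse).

  after r: (3 5)
  after f': (1 4 2 3 5)
  after g: (1 5 4)(2 3)

r f' g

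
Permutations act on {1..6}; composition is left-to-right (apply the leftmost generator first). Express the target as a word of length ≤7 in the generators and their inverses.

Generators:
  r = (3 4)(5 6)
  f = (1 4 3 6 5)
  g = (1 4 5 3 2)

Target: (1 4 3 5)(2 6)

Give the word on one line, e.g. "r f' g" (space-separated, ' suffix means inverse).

  after g': (1 2 3 5 4)
  after f: (1 2 6 5 3)
  after g': (1 3 2 6 4)
  after g': (1 5 4 2 6)
  after g': (1 4 3 5)(2 6)

g' f g' g' g'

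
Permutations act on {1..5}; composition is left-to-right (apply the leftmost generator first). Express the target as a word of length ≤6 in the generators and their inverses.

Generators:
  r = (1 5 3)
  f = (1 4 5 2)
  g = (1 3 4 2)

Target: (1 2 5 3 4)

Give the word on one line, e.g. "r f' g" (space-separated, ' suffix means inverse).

r' f r g'

  after r': (1 3 5)
  after f: (1 3 2)(4 5)
  after r: (2 5 4 3)
  after g': (1 2 5 3 4)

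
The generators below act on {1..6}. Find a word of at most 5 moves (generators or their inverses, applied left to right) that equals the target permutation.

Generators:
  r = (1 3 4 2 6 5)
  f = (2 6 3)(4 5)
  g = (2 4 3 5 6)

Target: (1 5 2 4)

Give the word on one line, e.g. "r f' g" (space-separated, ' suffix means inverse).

  after r': (1 5 6 2 4 3)
  after r': (1 6 4)(2 3 5)
  after f: (1 3 4)(5 6)
  after g: (1 5 2 4)

r' r' f g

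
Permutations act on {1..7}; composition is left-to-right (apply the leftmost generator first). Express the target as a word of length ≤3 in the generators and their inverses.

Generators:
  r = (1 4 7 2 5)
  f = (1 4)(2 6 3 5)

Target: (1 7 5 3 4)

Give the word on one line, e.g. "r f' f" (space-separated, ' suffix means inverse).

f r f'

  after f: (1 4)(2 6 3 5)
  after r: (1 7 2 6 3)
  after f': (1 7 5 3 4)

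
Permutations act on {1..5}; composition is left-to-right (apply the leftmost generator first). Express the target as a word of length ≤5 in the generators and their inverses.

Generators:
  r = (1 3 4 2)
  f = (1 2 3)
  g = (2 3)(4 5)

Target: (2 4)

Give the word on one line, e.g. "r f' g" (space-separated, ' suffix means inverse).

r' f f

  after r': (1 2 4 3)
  after f: (1 3 2 4)
  after f: (2 4)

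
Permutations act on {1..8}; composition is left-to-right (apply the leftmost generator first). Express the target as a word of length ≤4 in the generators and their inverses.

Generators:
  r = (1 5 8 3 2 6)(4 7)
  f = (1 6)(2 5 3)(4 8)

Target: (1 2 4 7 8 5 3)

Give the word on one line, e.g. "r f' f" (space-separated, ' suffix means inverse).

f' f' r f'

  after f': (1 6)(2 3 5)(4 8)
  after f': (2 5 3)
  after r: (1 5 2 8 3 6)(4 7)
  after f': (1 2 4 7 8 5 3)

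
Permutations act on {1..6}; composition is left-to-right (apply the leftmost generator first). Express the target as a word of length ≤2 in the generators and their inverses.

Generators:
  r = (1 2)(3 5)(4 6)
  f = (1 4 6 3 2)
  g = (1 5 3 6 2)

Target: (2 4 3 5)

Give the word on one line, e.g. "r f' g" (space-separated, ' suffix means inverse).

r' f

  after r': (1 2)(3 5)(4 6)
  after f: (2 4 3 5)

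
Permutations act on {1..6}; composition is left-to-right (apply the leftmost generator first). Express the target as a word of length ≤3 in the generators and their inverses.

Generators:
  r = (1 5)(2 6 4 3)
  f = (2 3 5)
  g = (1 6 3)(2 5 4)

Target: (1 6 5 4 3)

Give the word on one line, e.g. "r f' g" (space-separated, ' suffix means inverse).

  after g: (1 6 3)(2 5 4)
  after f: (1 6 5 4 3)

g f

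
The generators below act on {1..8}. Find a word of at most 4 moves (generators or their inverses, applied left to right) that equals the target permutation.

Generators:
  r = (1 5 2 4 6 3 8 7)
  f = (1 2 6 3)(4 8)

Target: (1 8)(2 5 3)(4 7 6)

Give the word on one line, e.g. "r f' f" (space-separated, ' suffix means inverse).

  after f': (1 3 6 2)(4 8)
  after r: (1 8 6 4 7)(2 5)
  after f: (1 4 7 2 5 6 8 3)
  after f: (1 8)(2 5 3)(4 7 6)

f' r f f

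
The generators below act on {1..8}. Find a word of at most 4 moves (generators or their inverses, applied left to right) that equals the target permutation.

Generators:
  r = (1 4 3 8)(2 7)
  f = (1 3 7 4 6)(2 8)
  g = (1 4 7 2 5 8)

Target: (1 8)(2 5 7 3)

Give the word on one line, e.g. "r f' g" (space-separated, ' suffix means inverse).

  after g': (1 8 5 2 7 4)
  after r': (1 3 4 8 5 7)
  after g: (1 3 7 4)(2 5)
  after r: (1 8)(2 5 7 3)

g' r' g r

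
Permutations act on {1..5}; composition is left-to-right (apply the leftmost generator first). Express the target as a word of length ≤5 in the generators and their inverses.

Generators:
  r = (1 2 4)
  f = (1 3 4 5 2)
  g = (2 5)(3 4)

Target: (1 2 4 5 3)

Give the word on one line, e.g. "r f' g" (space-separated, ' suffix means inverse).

r f' f' r'

  after r: (1 2 4)
  after f': (1 5 4 2 3)
  after f': (1 4 5 3 2)
  after r': (1 2 4 5 3)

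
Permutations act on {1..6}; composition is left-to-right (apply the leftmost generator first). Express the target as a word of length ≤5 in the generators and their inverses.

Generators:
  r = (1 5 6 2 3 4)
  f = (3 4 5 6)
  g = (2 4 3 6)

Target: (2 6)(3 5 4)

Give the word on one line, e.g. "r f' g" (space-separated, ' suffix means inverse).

f f g'

  after f: (3 4 5 6)
  after f: (3 5)(4 6)
  after g': (2 6)(3 5 4)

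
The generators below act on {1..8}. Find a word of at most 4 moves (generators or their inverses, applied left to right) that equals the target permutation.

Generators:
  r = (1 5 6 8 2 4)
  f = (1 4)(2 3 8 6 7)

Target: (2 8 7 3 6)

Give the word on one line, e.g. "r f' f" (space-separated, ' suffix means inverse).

f f

  after f: (1 4)(2 3 8 6 7)
  after f: (2 8 7 3 6)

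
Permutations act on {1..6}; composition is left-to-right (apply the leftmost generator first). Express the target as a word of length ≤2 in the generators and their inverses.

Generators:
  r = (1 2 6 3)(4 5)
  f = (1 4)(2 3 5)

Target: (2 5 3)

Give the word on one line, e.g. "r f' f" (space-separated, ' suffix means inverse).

f f

  after f: (1 4)(2 3 5)
  after f: (2 5 3)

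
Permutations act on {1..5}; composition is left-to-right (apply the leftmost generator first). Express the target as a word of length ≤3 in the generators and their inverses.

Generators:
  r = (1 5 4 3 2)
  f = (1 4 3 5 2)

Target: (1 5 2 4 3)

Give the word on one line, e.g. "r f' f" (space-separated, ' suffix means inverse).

  after r': (1 2 3 4 5)
  after f': (1 5 2 4 3)

r' f'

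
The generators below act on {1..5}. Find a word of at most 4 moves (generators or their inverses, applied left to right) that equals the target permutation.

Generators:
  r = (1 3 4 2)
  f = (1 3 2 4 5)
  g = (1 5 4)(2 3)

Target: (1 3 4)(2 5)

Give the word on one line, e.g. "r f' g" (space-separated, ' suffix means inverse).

  after r': (1 2 4 3)
  after g': (1 3 4 2 5)
  after g': (1 2)(3 5 4)
  after f': (1 3 4)(2 5)

r' g' g' f'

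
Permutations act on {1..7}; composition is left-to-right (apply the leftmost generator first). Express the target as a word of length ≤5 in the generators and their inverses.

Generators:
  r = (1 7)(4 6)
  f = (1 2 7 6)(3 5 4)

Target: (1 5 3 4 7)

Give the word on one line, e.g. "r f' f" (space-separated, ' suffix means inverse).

f f f r' f'

  after f: (1 2 7 6)(3 5 4)
  after f: (1 7)(2 6)(3 4 5)
  after f: (1 6 7 2)
  after r': (1 4 6)(2 7)
  after f': (1 5 3 4 7)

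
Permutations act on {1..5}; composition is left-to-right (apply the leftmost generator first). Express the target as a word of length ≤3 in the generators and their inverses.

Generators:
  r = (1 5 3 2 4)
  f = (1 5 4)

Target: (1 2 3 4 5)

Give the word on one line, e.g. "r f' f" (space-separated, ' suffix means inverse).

  after f': (1 4 5)
  after r': (1 2 3 5 4)
  after f: (1 2 3 4 5)

f' r' f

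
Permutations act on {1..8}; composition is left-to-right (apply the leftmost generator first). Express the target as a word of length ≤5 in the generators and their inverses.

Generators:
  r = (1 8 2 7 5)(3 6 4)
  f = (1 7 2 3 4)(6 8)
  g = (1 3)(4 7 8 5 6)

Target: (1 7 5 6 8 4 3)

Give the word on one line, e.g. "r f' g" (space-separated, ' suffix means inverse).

  after f: (1 7 2 3 4)(6 8)
  after g: (1 8 4 3 7 2)(5 6)
  after r': (2 5 3)(6 7 8)
  after r': (1 5 4 6 2 7)(3 8)
  after r': (1 7 5 6 8 4 3)

f g r' r' r'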